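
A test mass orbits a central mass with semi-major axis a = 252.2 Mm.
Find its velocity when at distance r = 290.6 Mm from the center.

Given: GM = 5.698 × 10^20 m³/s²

Convert to SI: a = 252.2 Mm = 2.522e+08 m; r = 290.6 Mm = 2.906e+08 m.
Vis-viva: v = √(GM · (2/r − 1/a)).
2/r − 1/a = 2/2.906e+08 − 1/2.522e+08 = 2.91721e-09 m⁻¹.
v = √(5.698e+20 · 2.91721e-09) m/s ≈ 1.289e+06 m/s = 1289 km/s.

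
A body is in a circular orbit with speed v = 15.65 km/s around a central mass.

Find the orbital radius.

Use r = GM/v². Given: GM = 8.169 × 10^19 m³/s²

Convert to SI: v = 15.65 km/s = 15650 m/s.
For a circular orbit, v² = GM / r, so r = GM / v².
r = 8.169e+19 / (15650)² m ≈ 3.335e+11 m = 3.335 × 10^11 m.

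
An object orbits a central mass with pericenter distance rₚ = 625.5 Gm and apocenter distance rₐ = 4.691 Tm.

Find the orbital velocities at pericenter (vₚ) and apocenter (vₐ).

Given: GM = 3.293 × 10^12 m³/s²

Convert to SI: rₚ = 625.5 Gm = 6.255e+11 m; rₐ = 4.691 Tm = 4.691e+12 m.
Use the vis-viva equation v² = GM(2/r − 1/a) with a = (rₚ + rₐ)/2 = (6.255e+11 + 4.691e+12)/2 = 2.65825e+12 m.
vₚ = √(GM · (2/rₚ − 1/a)) = √(3.293e+12 · (2/6.255e+11 − 1/2.65825e+12)) m/s ≈ 3.048 m/s = 3.048 m/s.
vₐ = √(GM · (2/rₐ − 1/a)) = √(3.293e+12 · (2/4.691e+12 − 1/2.65825e+12)) m/s ≈ 0.4064 m/s = 0.4064 m/s.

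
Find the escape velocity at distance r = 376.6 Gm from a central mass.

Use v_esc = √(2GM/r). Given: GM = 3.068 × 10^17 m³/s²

Convert to SI: r = 376.6 Gm = 3.766e+11 m.
Escape velocity comes from setting total energy to zero: ½v² − GM/r = 0 ⇒ v_esc = √(2GM / r).
v_esc = √(2 · 3.068e+17 / 3.766e+11) m/s ≈ 1276 m/s = 1.276 km/s.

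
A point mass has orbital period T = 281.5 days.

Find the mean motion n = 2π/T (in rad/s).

Convert to SI: T = 281.5 days = 2.43216e+07 s.
n = 2π / T.
n = 2π / 2.43216e+07 s ≈ 2.583e-07 rad/s.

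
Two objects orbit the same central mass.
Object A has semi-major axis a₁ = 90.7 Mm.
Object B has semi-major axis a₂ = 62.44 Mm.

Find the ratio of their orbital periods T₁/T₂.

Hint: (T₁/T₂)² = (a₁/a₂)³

Convert to SI: a₁ = 90.7 Mm = 9.07e+07 m; a₂ = 62.44 Mm = 6.244e+07 m.
From Kepler's third law, (T₁/T₂)² = (a₁/a₂)³, so T₁/T₂ = (a₁/a₂)^(3/2).
a₁/a₂ = 9.07e+07 / 6.244e+07 = 1.45259.
T₁/T₂ = (1.45259)^(3/2) ≈ 1.751.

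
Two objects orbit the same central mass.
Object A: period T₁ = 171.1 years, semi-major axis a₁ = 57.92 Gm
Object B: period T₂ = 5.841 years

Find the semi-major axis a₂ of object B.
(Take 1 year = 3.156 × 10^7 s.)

Convert to SI: T₁ = 171.1 years = 5.39992e+09 s; a₁ = 57.92 Gm = 5.792e+10 m; T₂ = 5.841 years = 1.84342e+08 s.
Kepler's third law: (T₁/T₂)² = (a₁/a₂)³ ⇒ a₂ = a₁ · (T₂/T₁)^(2/3).
T₂/T₁ = 1.84342e+08 / 5.39992e+09 = 0.0341379.
a₂ = 5.792e+10 · (0.0341379)^(2/3) m ≈ 6.095e+09 m = 6.095 Gm.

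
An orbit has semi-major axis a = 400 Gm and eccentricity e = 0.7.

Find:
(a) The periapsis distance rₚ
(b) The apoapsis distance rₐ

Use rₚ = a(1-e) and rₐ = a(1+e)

Convert to SI: a = 400 Gm = 4e+11 m.
(a) rₚ = a(1 − e) = 4e+11 · (1 − 0.7) = 4e+11 · 0.3 ≈ 1.2e+11 m = 120 Gm.
(b) rₐ = a(1 + e) = 4e+11 · (1 + 0.7) = 4e+11 · 1.7 ≈ 6.8e+11 m = 680 Gm.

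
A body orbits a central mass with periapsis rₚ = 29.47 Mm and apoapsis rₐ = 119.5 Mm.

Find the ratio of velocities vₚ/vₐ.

Convert to SI: rₚ = 29.47 Mm = 2.947e+07 m; rₐ = 119.5 Mm = 1.195e+08 m.
Conservation of angular momentum gives rₚvₚ = rₐvₐ, so vₚ/vₐ = rₐ/rₚ.
vₚ/vₐ = 1.195e+08 / 2.947e+07 ≈ 4.055.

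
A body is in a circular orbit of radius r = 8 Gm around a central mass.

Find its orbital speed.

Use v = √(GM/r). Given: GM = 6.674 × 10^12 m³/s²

Convert to SI: r = 8 Gm = 8e+09 m.
For a circular orbit, gravity supplies the centripetal force, so v = √(GM / r).
v = √(6.674e+12 / 8e+09) m/s ≈ 28.88 m/s = 28.88 m/s.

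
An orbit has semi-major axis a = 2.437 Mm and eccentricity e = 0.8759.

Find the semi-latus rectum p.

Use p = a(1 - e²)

Convert to SI: a = 2.437 Mm = 2.437e+06 m.
p = a (1 − e²).
p = 2.437e+06 · (1 − (0.8759)²) = 2.437e+06 · 0.232799 ≈ 5.673e+05 m = 567.3 km.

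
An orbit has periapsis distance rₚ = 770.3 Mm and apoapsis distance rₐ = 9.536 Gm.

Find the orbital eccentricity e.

Convert to SI: rₚ = 770.3 Mm = 7.703e+08 m; rₐ = 9.536 Gm = 9.536e+09 m.
e = (rₐ − rₚ) / (rₐ + rₚ).
e = (9.536e+09 − 7.703e+08) / (9.536e+09 + 7.703e+08) = 8.7657e+09 / 1.03063e+10 ≈ 0.8505.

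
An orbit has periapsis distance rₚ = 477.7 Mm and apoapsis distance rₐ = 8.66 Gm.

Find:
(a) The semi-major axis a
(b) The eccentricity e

Convert to SI: rₚ = 477.7 Mm = 4.777e+08 m; rₐ = 8.66 Gm = 8.66e+09 m.
(a) a = (rₚ + rₐ) / 2 = (4.777e+08 + 8.66e+09) / 2 ≈ 4.569e+09 m = 4.569 Gm.
(b) e = (rₐ − rₚ) / (rₐ + rₚ) = (8.66e+09 − 4.777e+08) / (8.66e+09 + 4.777e+08) ≈ 0.8954.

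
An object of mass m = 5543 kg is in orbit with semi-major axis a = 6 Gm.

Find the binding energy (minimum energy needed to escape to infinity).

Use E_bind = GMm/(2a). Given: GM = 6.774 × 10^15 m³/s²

Convert to SI: a = 6 Gm = 6e+09 m.
Total orbital energy is E = −GMm/(2a); binding energy is E_bind = −E = GMm/(2a).
E_bind = 6.774e+15 · 5543 / (2 · 6e+09) J ≈ 3.129e+09 J = 3.129 GJ.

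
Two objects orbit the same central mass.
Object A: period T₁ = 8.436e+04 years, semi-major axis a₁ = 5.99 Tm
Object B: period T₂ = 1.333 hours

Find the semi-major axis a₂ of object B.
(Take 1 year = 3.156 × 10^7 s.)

Convert to SI: T₁ = 8.436e+04 years = 2.6624e+12 s; a₁ = 5.99 Tm = 5.99e+12 m; T₂ = 1.333 hours = 4798.8 s.
Kepler's third law: (T₁/T₂)² = (a₁/a₂)³ ⇒ a₂ = a₁ · (T₂/T₁)^(2/3).
T₂/T₁ = 4798.8 / 2.6624e+12 = 1.80243e-09.
a₂ = 5.99e+12 · (1.80243e-09)^(2/3) m ≈ 8.872e+06 m = 8.872 Mm.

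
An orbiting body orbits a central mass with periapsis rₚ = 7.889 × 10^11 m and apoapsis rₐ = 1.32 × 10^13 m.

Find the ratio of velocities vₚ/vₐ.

Conservation of angular momentum gives rₚvₚ = rₐvₐ, so vₚ/vₐ = rₐ/rₚ.
vₚ/vₐ = 1.32e+13 / 7.889e+11 ≈ 16.73.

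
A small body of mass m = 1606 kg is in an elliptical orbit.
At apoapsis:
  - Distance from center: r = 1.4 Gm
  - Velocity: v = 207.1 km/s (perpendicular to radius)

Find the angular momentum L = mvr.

Convert to SI: r = 1.4 Gm = 1.4e+09 m; v = 207.1 km/s = 207100 m/s.
Since v is perpendicular to r, L = m · v · r.
L = 1606 · 207100 · 1.4e+09 kg·m²/s ≈ 4.656e+17 kg·m²/s.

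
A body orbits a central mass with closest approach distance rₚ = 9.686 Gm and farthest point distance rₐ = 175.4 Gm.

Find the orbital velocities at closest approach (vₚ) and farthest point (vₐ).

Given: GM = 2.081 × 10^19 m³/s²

Convert to SI: rₚ = 9.686 Gm = 9.686e+09 m; rₐ = 175.4 Gm = 1.754e+11 m.
Use the vis-viva equation v² = GM(2/r − 1/a) with a = (rₚ + rₐ)/2 = (9.686e+09 + 1.754e+11)/2 = 9.2543e+10 m.
vₚ = √(GM · (2/rₚ − 1/a)) = √(2.081e+19 · (2/9.686e+09 − 1/9.2543e+10)) m/s ≈ 6.381e+04 m/s = 63.81 km/s.
vₐ = √(GM · (2/rₐ − 1/a)) = √(2.081e+19 · (2/1.754e+11 − 1/9.2543e+10)) m/s ≈ 3524 m/s = 3.524 km/s.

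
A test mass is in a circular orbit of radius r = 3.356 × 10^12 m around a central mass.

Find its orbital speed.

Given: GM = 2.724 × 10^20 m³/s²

For a circular orbit, gravity supplies the centripetal force, so v = √(GM / r).
v = √(2.724e+20 / 3.356e+12) m/s ≈ 9009 m/s = 9.009 km/s.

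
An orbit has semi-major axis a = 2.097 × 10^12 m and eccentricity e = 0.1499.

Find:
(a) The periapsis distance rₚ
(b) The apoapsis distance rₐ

(a) rₚ = a(1 − e) = 2.097e+12 · (1 − 0.1499) = 2.097e+12 · 0.8501 ≈ 1.783e+12 m = 1.783 × 10^12 m.
(b) rₐ = a(1 + e) = 2.097e+12 · (1 + 0.1499) = 2.097e+12 · 1.1499 ≈ 2.411e+12 m = 2.411 × 10^12 m.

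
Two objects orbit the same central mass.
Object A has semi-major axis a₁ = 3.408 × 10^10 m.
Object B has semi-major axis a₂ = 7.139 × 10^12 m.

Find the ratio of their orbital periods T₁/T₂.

From Kepler's third law, (T₁/T₂)² = (a₁/a₂)³, so T₁/T₂ = (a₁/a₂)^(3/2).
a₁/a₂ = 3.408e+10 / 7.139e+12 = 0.00477378.
T₁/T₂ = (0.00477378)^(3/2) ≈ 0.0003298.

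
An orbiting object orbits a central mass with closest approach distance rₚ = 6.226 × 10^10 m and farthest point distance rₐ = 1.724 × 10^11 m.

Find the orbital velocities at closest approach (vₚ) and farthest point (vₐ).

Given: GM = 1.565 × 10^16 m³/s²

Use the vis-viva equation v² = GM(2/r − 1/a) with a = (rₚ + rₐ)/2 = (6.226e+10 + 1.724e+11)/2 = 1.1733e+11 m.
vₚ = √(GM · (2/rₚ − 1/a)) = √(1.565e+16 · (2/6.226e+10 − 1/1.1733e+11)) m/s ≈ 607.7 m/s = 607.7 m/s.
vₐ = √(GM · (2/rₐ − 1/a)) = √(1.565e+16 · (2/1.724e+11 − 1/1.1733e+11)) m/s ≈ 219.5 m/s = 219.5 m/s.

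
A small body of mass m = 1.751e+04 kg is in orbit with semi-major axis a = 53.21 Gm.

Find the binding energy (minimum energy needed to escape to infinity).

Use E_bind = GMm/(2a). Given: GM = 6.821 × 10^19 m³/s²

Convert to SI: a = 53.21 Gm = 5.321e+10 m.
Total orbital energy is E = −GMm/(2a); binding energy is E_bind = −E = GMm/(2a).
E_bind = 6.821e+19 · 1.751e+04 / (2 · 5.321e+10) J ≈ 1.122e+13 J = 11.22 TJ.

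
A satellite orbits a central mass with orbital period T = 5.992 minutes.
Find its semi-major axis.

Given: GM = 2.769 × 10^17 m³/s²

Convert to SI: T = 5.992 minutes = 359.52 s.
Invert Kepler's third law: a = (GM · T² / (4π²))^(1/3).
Substituting T = 359.52 s and GM = 2.769e+17 m³/s²:
a = (2.769e+17 · (359.52)² / (4π²))^(1/3) m
a ≈ 9.678e+06 m = 9.678 Mm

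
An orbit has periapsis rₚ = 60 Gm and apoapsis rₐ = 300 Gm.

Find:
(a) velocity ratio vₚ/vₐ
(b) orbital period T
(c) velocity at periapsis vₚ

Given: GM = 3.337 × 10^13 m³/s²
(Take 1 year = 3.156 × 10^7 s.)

Convert to SI: rₚ = 60 Gm = 6e+10 m; rₐ = 300 Gm = 3e+11 m.
(a) Conservation of angular momentum (rₚvₚ = rₐvₐ) gives vₚ/vₐ = rₐ/rₚ = 3e+11/6e+10 ≈ 5
(b) With a = (rₚ + rₐ)/2 = 1.8e+11 m, T = 2π √(a³/GM) = 2π √((1.8e+11)³/3.337e+13) s ≈ 8.306e+10 s
(c) With a = (rₚ + rₐ)/2 = 1.8e+11 m, vₚ = √(GM (2/rₚ − 1/a)) = √(3.337e+13 · (2/6e+10 − 1/1.8e+11)) m/s ≈ 30.45 m/s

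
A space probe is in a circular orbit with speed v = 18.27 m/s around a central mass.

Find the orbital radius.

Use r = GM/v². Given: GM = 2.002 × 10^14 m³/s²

For a circular orbit, v² = GM / r, so r = GM / v².
r = 2.002e+14 / (18.27)² m ≈ 5.998e+11 m = 599.8 Gm.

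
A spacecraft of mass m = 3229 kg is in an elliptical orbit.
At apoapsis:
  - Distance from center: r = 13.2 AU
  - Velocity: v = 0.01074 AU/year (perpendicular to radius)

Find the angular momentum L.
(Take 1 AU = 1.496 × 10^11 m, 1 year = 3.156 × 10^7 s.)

Convert to SI: r = 13.2 AU = 1.97472e+12 m; v = 0.01074 AU/year = 50.9095 m/s.
Since v is perpendicular to r, L = m · v · r.
L = 3229 · 50.9095 · 1.97472e+12 kg·m²/s ≈ 3.246e+17 kg·m²/s.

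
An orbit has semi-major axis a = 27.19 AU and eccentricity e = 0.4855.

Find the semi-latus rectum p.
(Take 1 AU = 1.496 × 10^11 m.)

Convert to SI: a = 27.19 AU = 4.06762e+12 m.
p = a (1 − e²).
p = 4.06762e+12 · (1 − (0.4855)²) = 4.06762e+12 · 0.76429 ≈ 3.109e+12 m = 20.78 AU.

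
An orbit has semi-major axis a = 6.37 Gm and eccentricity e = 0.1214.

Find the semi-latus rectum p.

Convert to SI: a = 6.37 Gm = 6.37e+09 m.
p = a (1 − e²).
p = 6.37e+09 · (1 − (0.1214)²) = 6.37e+09 · 0.985262 ≈ 6.276e+09 m = 6.276 Gm.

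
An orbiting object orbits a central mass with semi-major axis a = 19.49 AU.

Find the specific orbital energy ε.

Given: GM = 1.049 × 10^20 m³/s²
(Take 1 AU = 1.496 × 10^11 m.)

Convert to SI: a = 19.49 AU = 2.9157e+12 m.
ε = −GM / (2a).
ε = −1.049e+20 / (2 · 2.9157e+12) J/kg ≈ -1.799e+07 J/kg = -17.99 MJ/kg.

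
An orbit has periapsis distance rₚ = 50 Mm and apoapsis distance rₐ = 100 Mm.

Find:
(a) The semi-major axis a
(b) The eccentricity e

Convert to SI: rₚ = 50 Mm = 5e+07 m; rₐ = 100 Mm = 1e+08 m.
(a) a = (rₚ + rₐ) / 2 = (5e+07 + 1e+08) / 2 ≈ 7.5e+07 m = 75 Mm.
(b) e = (rₐ − rₚ) / (rₐ + rₚ) = (1e+08 − 5e+07) / (1e+08 + 5e+07) ≈ 0.3333.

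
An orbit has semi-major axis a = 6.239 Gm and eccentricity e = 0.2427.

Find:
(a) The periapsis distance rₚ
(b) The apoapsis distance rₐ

Convert to SI: a = 6.239 Gm = 6.239e+09 m.
(a) rₚ = a(1 − e) = 6.239e+09 · (1 − 0.2427) = 6.239e+09 · 0.7573 ≈ 4.725e+09 m = 4.725 Gm.
(b) rₐ = a(1 + e) = 6.239e+09 · (1 + 0.2427) = 6.239e+09 · 1.2427 ≈ 7.753e+09 m = 7.753 Gm.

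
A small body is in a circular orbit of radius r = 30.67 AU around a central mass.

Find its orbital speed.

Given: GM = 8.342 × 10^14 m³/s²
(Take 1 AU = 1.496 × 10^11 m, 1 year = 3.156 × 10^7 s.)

Convert to SI: r = 30.67 AU = 4.58823e+12 m.
For a circular orbit, gravity supplies the centripetal force, so v = √(GM / r).
v = √(8.342e+14 / 4.58823e+12) m/s ≈ 13.48 m/s = 0.002845 AU/year.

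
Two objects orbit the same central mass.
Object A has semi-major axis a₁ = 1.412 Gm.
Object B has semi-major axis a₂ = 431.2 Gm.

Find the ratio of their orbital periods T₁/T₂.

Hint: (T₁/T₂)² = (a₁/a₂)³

Convert to SI: a₁ = 1.412 Gm = 1.412e+09 m; a₂ = 431.2 Gm = 4.312e+11 m.
From Kepler's third law, (T₁/T₂)² = (a₁/a₂)³, so T₁/T₂ = (a₁/a₂)^(3/2).
a₁/a₂ = 1.412e+09 / 4.312e+11 = 0.00327458.
T₁/T₂ = (0.00327458)^(3/2) ≈ 0.0001874.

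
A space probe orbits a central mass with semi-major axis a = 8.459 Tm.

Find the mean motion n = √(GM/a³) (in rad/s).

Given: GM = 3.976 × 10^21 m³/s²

Convert to SI: a = 8.459 Tm = 8.459e+12 m.
n = √(GM / a³).
n = √(3.976e+21 / (8.459e+12)³) rad/s ≈ 2.563e-09 rad/s.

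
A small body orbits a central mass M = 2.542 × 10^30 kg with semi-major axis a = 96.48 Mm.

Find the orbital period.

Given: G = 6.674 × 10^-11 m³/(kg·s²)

Convert to SI: a = 96.48 Mm = 9.648e+07 m.
GM = G · M = 6.674e-11 · 2.542e+30 = 1.69653e+20 m³/s².
Kepler's third law: T = 2π √(a³ / GM).
Substituting a = 9.648e+07 m and GM = 1.69653e+20 m³/s²:
T = 2π √((9.648e+07)³ / 1.69653e+20) s
T ≈ 457.1 s = 7.619 minutes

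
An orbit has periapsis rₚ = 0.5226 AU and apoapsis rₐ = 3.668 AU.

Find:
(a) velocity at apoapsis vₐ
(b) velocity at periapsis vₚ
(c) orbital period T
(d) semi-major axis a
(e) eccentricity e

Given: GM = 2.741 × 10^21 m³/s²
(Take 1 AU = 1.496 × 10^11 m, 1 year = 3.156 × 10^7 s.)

Convert to SI: rₚ = 0.5226 AU = 7.8181e+10 m; rₐ = 3.668 AU = 5.48733e+11 m.
(a) With a = (rₚ + rₐ)/2 = 3.13457e+11 m, vₐ = √(GM (2/rₐ − 1/a)) = √(2.741e+21 · (2/5.48733e+11 − 1/3.13457e+11)) m/s ≈ 3.53e+04 m/s
(b) With a = (rₚ + rₐ)/2 = 3.13457e+11 m, vₚ = √(GM (2/rₚ − 1/a)) = √(2.741e+21 · (2/7.8181e+10 − 1/3.13457e+11)) m/s ≈ 2.477e+05 m/s
(c) With a = (rₚ + rₐ)/2 = 3.13457e+11 m, T = 2π √(a³/GM) = 2π √((3.13457e+11)³/2.741e+21) s ≈ 2.106e+07 s
(d) a = (rₚ + rₐ)/2 = (7.8181e+10 + 5.48733e+11)/2 ≈ 3.135e+11 m
(e) e = (rₐ − rₚ)/(rₐ + rₚ) = (5.48733e+11 − 7.8181e+10)/(5.48733e+11 + 7.8181e+10) ≈ 0.7506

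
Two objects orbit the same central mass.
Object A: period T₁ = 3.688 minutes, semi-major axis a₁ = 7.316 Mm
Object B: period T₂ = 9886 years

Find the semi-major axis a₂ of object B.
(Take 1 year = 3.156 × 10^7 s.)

Convert to SI: T₁ = 3.688 minutes = 221.28 s; a₁ = 7.316 Mm = 7.316e+06 m; T₂ = 9886 years = 3.12002e+11 s.
Kepler's third law: (T₁/T₂)² = (a₁/a₂)³ ⇒ a₂ = a₁ · (T₂/T₁)^(2/3).
T₂/T₁ = 3.12002e+11 / 221.28 = 1.40999e+09.
a₂ = 7.316e+06 · (1.40999e+09)^(2/3) m ≈ 9.199e+12 m = 9.199 Tm.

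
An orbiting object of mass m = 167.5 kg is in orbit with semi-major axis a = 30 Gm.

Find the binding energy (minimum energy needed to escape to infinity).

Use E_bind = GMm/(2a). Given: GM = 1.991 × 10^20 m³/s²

Convert to SI: a = 30 Gm = 3e+10 m.
Total orbital energy is E = −GMm/(2a); binding energy is E_bind = −E = GMm/(2a).
E_bind = 1.991e+20 · 167.5 / (2 · 3e+10) J ≈ 5.558e+11 J = 555.8 GJ.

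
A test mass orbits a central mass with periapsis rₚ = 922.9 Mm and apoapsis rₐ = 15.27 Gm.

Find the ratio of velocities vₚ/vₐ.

Convert to SI: rₚ = 922.9 Mm = 9.229e+08 m; rₐ = 15.27 Gm = 1.527e+10 m.
Conservation of angular momentum gives rₚvₚ = rₐvₐ, so vₚ/vₐ = rₐ/rₚ.
vₚ/vₐ = 1.527e+10 / 9.229e+08 ≈ 16.55.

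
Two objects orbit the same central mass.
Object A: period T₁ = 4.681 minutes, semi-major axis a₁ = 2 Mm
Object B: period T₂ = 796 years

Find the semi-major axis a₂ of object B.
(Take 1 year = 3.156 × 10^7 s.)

Convert to SI: T₁ = 4.681 minutes = 280.86 s; a₁ = 2 Mm = 2e+06 m; T₂ = 796 years = 2.51218e+10 s.
Kepler's third law: (T₁/T₂)² = (a₁/a₂)³ ⇒ a₂ = a₁ · (T₂/T₁)^(2/3).
T₂/T₁ = 2.51218e+10 / 280.86 = 8.94458e+07.
a₂ = 2e+06 · (8.94458e+07)^(2/3) m ≈ 4e+11 m = 400 Gm.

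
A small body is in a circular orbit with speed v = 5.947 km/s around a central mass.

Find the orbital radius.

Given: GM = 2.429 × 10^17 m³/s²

Convert to SI: v = 5.947 km/s = 5947 m/s.
For a circular orbit, v² = GM / r, so r = GM / v².
r = 2.429e+17 / (5947)² m ≈ 6.868e+09 m = 6.868 Gm.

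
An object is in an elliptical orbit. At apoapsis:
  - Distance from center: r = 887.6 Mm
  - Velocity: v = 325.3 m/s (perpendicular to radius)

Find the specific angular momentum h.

Convert to SI: r = 887.6 Mm = 8.876e+08 m.
With v perpendicular to r, h = r · v.
h = 8.876e+08 · 325.3 m²/s ≈ 2.887e+11 m²/s.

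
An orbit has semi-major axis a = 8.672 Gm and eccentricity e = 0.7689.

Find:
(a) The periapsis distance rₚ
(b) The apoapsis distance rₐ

Convert to SI: a = 8.672 Gm = 8.672e+09 m.
(a) rₚ = a(1 − e) = 8.672e+09 · (1 − 0.7689) = 8.672e+09 · 0.2311 ≈ 2.004e+09 m = 2.004 Gm.
(b) rₐ = a(1 + e) = 8.672e+09 · (1 + 0.7689) = 8.672e+09 · 1.7689 ≈ 1.534e+10 m = 15.34 Gm.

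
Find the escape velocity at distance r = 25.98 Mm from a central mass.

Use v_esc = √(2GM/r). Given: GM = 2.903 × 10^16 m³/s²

Convert to SI: r = 25.98 Mm = 2.598e+07 m.
Escape velocity comes from setting total energy to zero: ½v² − GM/r = 0 ⇒ v_esc = √(2GM / r).
v_esc = √(2 · 2.903e+16 / 2.598e+07) m/s ≈ 4.727e+04 m/s = 47.27 km/s.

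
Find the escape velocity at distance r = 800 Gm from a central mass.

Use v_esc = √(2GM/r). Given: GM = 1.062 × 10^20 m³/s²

Convert to SI: r = 800 Gm = 8e+11 m.
Escape velocity comes from setting total energy to zero: ½v² − GM/r = 0 ⇒ v_esc = √(2GM / r).
v_esc = √(2 · 1.062e+20 / 8e+11) m/s ≈ 1.629e+04 m/s = 16.29 km/s.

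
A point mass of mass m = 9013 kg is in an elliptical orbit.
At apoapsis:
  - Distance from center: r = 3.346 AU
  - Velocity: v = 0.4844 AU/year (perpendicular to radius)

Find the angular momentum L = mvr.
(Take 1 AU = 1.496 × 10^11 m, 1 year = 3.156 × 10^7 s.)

Convert to SI: r = 3.346 AU = 5.00562e+11 m; v = 0.4844 AU/year = 2296.14 m/s.
Since v is perpendicular to r, L = m · v · r.
L = 9013 · 2296.14 · 5.00562e+11 kg·m²/s ≈ 1.036e+19 kg·m²/s.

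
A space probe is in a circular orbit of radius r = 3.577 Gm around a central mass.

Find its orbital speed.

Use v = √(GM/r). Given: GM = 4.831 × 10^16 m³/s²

Convert to SI: r = 3.577 Gm = 3.577e+09 m.
For a circular orbit, gravity supplies the centripetal force, so v = √(GM / r).
v = √(4.831e+16 / 3.577e+09) m/s ≈ 3675 m/s = 3.675 km/s.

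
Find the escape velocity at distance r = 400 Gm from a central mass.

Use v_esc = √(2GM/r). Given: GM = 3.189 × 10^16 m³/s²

Convert to SI: r = 400 Gm = 4e+11 m.
Escape velocity comes from setting total energy to zero: ½v² − GM/r = 0 ⇒ v_esc = √(2GM / r).
v_esc = √(2 · 3.189e+16 / 4e+11) m/s ≈ 399.3 m/s = 399.3 m/s.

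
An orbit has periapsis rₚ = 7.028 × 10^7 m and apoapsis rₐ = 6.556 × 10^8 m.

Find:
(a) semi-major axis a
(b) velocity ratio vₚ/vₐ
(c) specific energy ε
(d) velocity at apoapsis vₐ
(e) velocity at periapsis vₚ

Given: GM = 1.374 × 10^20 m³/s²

(a) a = (rₚ + rₐ)/2 = (7.028e+07 + 6.556e+08)/2 ≈ 3.629e+08 m
(b) Conservation of angular momentum (rₚvₚ = rₐvₐ) gives vₚ/vₐ = rₐ/rₚ = 6.556e+08/7.028e+07 ≈ 9.328
(c) With a = (rₚ + rₐ)/2 = 3.6294e+08 m, ε = −GM/(2a) = −1.374e+20/(2 · 3.6294e+08) J/kg ≈ -1.893e+11 J/kg
(d) With a = (rₚ + rₐ)/2 = 3.6294e+08 m, vₐ = √(GM (2/rₐ − 1/a)) = √(1.374e+20 · (2/6.556e+08 − 1/3.6294e+08)) m/s ≈ 2.015e+05 m/s
(e) With a = (rₚ + rₐ)/2 = 3.6294e+08 m, vₚ = √(GM (2/rₚ − 1/a)) = √(1.374e+20 · (2/7.028e+07 − 1/3.6294e+08)) m/s ≈ 1.879e+06 m/s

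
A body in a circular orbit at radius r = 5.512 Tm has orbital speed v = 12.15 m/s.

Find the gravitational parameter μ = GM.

Convert to SI: r = 5.512 Tm = 5.512e+12 m.
For a circular orbit v² = GM/r, so GM = v² · r.
GM = (12.15)² · 5.512e+12 m³/s² ≈ 8.137e+14 m³/s² = 8.137 × 10^14 m³/s².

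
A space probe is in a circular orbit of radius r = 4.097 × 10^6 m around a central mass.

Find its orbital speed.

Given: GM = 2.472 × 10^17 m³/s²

For a circular orbit, gravity supplies the centripetal force, so v = √(GM / r).
v = √(2.472e+17 / 4.097e+06) m/s ≈ 2.456e+05 m/s = 245.6 km/s.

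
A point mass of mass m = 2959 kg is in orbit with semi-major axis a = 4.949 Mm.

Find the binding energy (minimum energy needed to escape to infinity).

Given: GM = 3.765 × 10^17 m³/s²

Convert to SI: a = 4.949 Mm = 4.949e+06 m.
Total orbital energy is E = −GMm/(2a); binding energy is E_bind = −E = GMm/(2a).
E_bind = 3.765e+17 · 2959 / (2 · 4.949e+06) J ≈ 1.126e+14 J = 112.6 TJ.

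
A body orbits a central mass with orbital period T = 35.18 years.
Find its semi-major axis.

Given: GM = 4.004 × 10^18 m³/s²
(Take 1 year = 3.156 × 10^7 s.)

Convert to SI: T = 35.18 years = 1.11028e+09 s.
Invert Kepler's third law: a = (GM · T² / (4π²))^(1/3).
Substituting T = 1.11028e+09 s and GM = 4.004e+18 m³/s²:
a = (4.004e+18 · (1.11028e+09)² / (4π²))^(1/3) m
a ≈ 5e+11 m = 500 Gm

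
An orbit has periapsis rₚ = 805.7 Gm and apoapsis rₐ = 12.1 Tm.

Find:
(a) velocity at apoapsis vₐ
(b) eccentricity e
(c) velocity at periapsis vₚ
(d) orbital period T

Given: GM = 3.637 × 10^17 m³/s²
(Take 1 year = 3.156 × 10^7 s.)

Convert to SI: rₚ = 805.7 Gm = 8.057e+11 m; rₐ = 12.1 Tm = 1.21e+13 m.
(a) With a = (rₚ + rₐ)/2 = 6.45285e+12 m, vₐ = √(GM (2/rₐ − 1/a)) = √(3.637e+17 · (2/1.21e+13 − 1/6.45285e+12)) m/s ≈ 61.26 m/s
(b) e = (rₐ − rₚ)/(rₐ + rₚ) = (1.21e+13 − 8.057e+11)/(1.21e+13 + 8.057e+11) ≈ 0.8751
(c) With a = (rₚ + rₐ)/2 = 6.45285e+12 m, vₚ = √(GM (2/rₚ − 1/a)) = √(3.637e+17 · (2/8.057e+11 − 1/6.45285e+12)) m/s ≈ 920 m/s
(d) With a = (rₚ + rₐ)/2 = 6.45285e+12 m, T = 2π √(a³/GM) = 2π √((6.45285e+12)³/3.637e+17) s ≈ 1.708e+11 s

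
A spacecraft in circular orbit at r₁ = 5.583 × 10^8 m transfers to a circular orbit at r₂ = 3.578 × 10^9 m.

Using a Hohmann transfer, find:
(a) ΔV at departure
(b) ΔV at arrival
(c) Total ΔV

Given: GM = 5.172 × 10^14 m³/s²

Transfer semi-major axis: a_t = (r₁ + r₂)/2 = (5.583e+08 + 3.578e+09)/2 = 2.06815e+09 m.
Circular speeds: v₁ = √(GM/r₁) = 962.488 m/s, v₂ = √(GM/r₂) = 380.197 m/s.
Transfer speeds (vis-viva v² = GM(2/r − 1/a_t)): v₁ᵗ = 1265.97 m/s, v₂ᵗ = 197.539 m/s.
(a) ΔV₁ = |v₁ᵗ − v₁| ≈ 303.5 m/s = 303.5 m/s.
(b) ΔV₂ = |v₂ − v₂ᵗ| ≈ 182.7 m/s = 182.7 m/s.
(c) ΔV_total = ΔV₁ + ΔV₂ ≈ 486.1 m/s = 486.1 m/s.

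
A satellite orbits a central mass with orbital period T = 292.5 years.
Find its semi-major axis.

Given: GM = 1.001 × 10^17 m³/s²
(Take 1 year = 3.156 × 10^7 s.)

Convert to SI: T = 292.5 years = 9.2313e+09 s.
Invert Kepler's third law: a = (GM · T² / (4π²))^(1/3).
Substituting T = 9.2313e+09 s and GM = 1.001e+17 m³/s²:
a = (1.001e+17 · (9.2313e+09)² / (4π²))^(1/3) m
a ≈ 6.001e+11 m = 600.1 Gm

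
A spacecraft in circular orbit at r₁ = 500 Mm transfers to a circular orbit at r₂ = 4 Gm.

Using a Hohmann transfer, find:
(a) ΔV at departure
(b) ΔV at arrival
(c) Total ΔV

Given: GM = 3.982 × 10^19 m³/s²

Convert to SI: r₁ = 500 Mm = 5e+08 m; r₂ = 4 Gm = 4e+09 m.
Transfer semi-major axis: a_t = (r₁ + r₂)/2 = (5e+08 + 4e+09)/2 = 2.25e+09 m.
Circular speeds: v₁ = √(GM/r₁) = 282206 m/s, v₂ = √(GM/r₂) = 99774.7 m/s.
Transfer speeds (vis-viva v² = GM(2/r − 1/a_t)): v₁ᵗ = 376274 m/s, v₂ᵗ = 47034.3 m/s.
(a) ΔV₁ = |v₁ᵗ − v₁| ≈ 9.407e+04 m/s = 94.07 km/s.
(b) ΔV₂ = |v₂ − v₂ᵗ| ≈ 5.274e+04 m/s = 52.74 km/s.
(c) ΔV_total = ΔV₁ + ΔV₂ ≈ 1.468e+05 m/s = 146.8 km/s.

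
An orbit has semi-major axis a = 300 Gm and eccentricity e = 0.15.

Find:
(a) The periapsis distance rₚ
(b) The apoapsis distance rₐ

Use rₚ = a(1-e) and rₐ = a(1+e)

Convert to SI: a = 300 Gm = 3e+11 m.
(a) rₚ = a(1 − e) = 3e+11 · (1 − 0.15) = 3e+11 · 0.85 ≈ 2.55e+11 m = 255 Gm.
(b) rₐ = a(1 + e) = 3e+11 · (1 + 0.15) = 3e+11 · 1.15 ≈ 3.45e+11 m = 345 Gm.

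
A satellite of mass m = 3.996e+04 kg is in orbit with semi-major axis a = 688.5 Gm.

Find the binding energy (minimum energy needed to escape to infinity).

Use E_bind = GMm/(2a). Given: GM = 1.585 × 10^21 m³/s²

Convert to SI: a = 688.5 Gm = 6.885e+11 m.
Total orbital energy is E = −GMm/(2a); binding energy is E_bind = −E = GMm/(2a).
E_bind = 1.585e+21 · 3.996e+04 / (2 · 6.885e+11) J ≈ 4.6e+13 J = 46 TJ.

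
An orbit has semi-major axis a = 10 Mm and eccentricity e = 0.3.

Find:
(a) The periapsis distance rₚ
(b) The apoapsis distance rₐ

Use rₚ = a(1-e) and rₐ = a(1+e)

Convert to SI: a = 10 Mm = 1e+07 m.
(a) rₚ = a(1 − e) = 1e+07 · (1 − 0.3) = 1e+07 · 0.7 ≈ 7e+06 m = 7 Mm.
(b) rₐ = a(1 + e) = 1e+07 · (1 + 0.3) = 1e+07 · 1.3 ≈ 1.3e+07 m = 13 Mm.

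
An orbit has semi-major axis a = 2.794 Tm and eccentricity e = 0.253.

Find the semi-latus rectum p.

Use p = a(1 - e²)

Convert to SI: a = 2.794 Tm = 2.794e+12 m.
p = a (1 − e²).
p = 2.794e+12 · (1 − (0.253)²) = 2.794e+12 · 0.935991 ≈ 2.615e+12 m = 2.615 Tm.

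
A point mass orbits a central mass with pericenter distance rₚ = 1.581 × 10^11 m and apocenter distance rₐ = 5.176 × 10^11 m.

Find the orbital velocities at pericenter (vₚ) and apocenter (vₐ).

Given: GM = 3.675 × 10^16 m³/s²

Use the vis-viva equation v² = GM(2/r − 1/a) with a = (rₚ + rₐ)/2 = (1.581e+11 + 5.176e+11)/2 = 3.3785e+11 m.
vₚ = √(GM · (2/rₚ − 1/a)) = √(3.675e+16 · (2/1.581e+11 − 1/3.3785e+11)) m/s ≈ 596.8 m/s = 596.8 m/s.
vₐ = √(GM · (2/rₐ − 1/a)) = √(3.675e+16 · (2/5.176e+11 − 1/3.3785e+11)) m/s ≈ 182.3 m/s = 182.3 m/s.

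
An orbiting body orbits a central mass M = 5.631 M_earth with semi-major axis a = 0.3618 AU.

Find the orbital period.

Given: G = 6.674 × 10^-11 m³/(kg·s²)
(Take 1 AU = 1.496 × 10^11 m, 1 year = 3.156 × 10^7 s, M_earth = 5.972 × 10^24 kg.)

Convert to SI: a = 0.3618 AU = 5.41253e+10 m; M = 5.631 M_earth = 3.36283e+25 kg.
GM = G · M = 6.674e-11 · 3.36283e+25 = 2.24435e+15 m³/s².
Kepler's third law: T = 2π √(a³ / GM).
Substituting a = 5.41253e+10 m and GM = 2.24435e+15 m³/s²:
T = 2π √((5.41253e+10)³ / 2.24435e+15) s
T ≈ 1.67e+09 s = 52.92 years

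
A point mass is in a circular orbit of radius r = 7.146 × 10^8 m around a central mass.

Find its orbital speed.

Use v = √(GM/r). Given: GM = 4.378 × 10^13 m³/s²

For a circular orbit, gravity supplies the centripetal force, so v = √(GM / r).
v = √(4.378e+13 / 7.146e+08) m/s ≈ 247.5 m/s = 247.5 m/s.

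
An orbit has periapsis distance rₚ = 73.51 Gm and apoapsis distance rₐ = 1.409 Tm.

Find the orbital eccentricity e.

Convert to SI: rₚ = 73.51 Gm = 7.351e+10 m; rₐ = 1.409 Tm = 1.409e+12 m.
e = (rₐ − rₚ) / (rₐ + rₚ).
e = (1.409e+12 − 7.351e+10) / (1.409e+12 + 7.351e+10) = 1.33549e+12 / 1.48251e+12 ≈ 0.9008.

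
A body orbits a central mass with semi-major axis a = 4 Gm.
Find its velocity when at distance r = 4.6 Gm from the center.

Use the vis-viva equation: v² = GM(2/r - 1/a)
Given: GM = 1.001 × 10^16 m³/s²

Convert to SI: a = 4 Gm = 4e+09 m; r = 4.6 Gm = 4.6e+09 m.
Vis-viva: v = √(GM · (2/r − 1/a)).
2/r − 1/a = 2/4.6e+09 − 1/4e+09 = 1.84783e-10 m⁻¹.
v = √(1.001e+16 · 1.84783e-10) m/s ≈ 1360 m/s = 1.36 km/s.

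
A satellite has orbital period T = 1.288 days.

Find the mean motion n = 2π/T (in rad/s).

Convert to SI: T = 1.288 days = 111283 s.
n = 2π / T.
n = 2π / 111283 s ≈ 5.646e-05 rad/s.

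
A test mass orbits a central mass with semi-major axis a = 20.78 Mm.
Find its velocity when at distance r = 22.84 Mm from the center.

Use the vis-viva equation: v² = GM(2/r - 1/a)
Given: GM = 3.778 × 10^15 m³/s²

Convert to SI: a = 20.78 Mm = 2.078e+07 m; r = 22.84 Mm = 2.284e+07 m.
Vis-viva: v = √(GM · (2/r − 1/a)).
2/r − 1/a = 2/2.284e+07 − 1/2.078e+07 = 3.94425e-08 m⁻¹.
v = √(3.778e+15 · 3.94425e-08) m/s ≈ 1.221e+04 m/s = 12.21 km/s.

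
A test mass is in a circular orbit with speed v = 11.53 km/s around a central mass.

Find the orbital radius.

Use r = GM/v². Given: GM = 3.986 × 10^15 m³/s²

Convert to SI: v = 11.53 km/s = 11530 m/s.
For a circular orbit, v² = GM / r, so r = GM / v².
r = 3.986e+15 / (11530)² m ≈ 2.998e+07 m = 29.98 Mm.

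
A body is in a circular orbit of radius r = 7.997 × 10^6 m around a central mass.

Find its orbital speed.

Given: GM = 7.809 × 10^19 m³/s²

For a circular orbit, gravity supplies the centripetal force, so v = √(GM / r).
v = √(7.809e+19 / 7.997e+06) m/s ≈ 3.125e+06 m/s = 3125 km/s.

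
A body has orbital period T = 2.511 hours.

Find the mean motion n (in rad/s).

Convert to SI: T = 2.511 hours = 9039.6 s.
n = 2π / T.
n = 2π / 9039.6 s ≈ 0.0006951 rad/s.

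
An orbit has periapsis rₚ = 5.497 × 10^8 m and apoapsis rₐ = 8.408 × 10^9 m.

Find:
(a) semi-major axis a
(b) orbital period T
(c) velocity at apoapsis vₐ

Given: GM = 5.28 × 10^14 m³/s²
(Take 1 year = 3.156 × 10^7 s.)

(a) a = (rₚ + rₐ)/2 = (5.497e+08 + 8.408e+09)/2 ≈ 4.479e+09 m
(b) With a = (rₚ + rₐ)/2 = 4.47885e+09 m, T = 2π √(a³/GM) = 2π √((4.47885e+09)³/5.28e+14) s ≈ 8.196e+07 s
(c) With a = (rₚ + rₐ)/2 = 4.47885e+09 m, vₐ = √(GM (2/rₐ − 1/a)) = √(5.28e+14 · (2/8.408e+09 − 1/4.47885e+09)) m/s ≈ 87.79 m/s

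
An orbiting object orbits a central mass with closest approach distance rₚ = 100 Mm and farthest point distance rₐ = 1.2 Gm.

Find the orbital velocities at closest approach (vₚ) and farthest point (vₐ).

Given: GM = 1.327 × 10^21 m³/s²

Convert to SI: rₚ = 100 Mm = 1e+08 m; rₐ = 1.2 Gm = 1.2e+09 m.
Use the vis-viva equation v² = GM(2/r − 1/a) with a = (rₚ + rₐ)/2 = (1e+08 + 1.2e+09)/2 = 6.5e+08 m.
vₚ = √(GM · (2/rₚ − 1/a)) = √(1.327e+21 · (2/1e+08 − 1/6.5e+08)) m/s ≈ 4.95e+06 m/s = 4950 km/s.
vₐ = √(GM · (2/rₐ − 1/a)) = √(1.327e+21 · (2/1.2e+09 − 1/6.5e+08)) m/s ≈ 4.125e+05 m/s = 412.5 km/s.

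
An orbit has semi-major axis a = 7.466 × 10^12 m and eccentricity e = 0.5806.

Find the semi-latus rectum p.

p = a (1 − e²).
p = 7.466e+12 · (1 − (0.5806)²) = 7.466e+12 · 0.662904 ≈ 4.949e+12 m = 4.949 × 10^12 m.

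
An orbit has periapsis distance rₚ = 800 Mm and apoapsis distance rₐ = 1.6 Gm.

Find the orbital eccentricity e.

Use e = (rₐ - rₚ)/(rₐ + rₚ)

Convert to SI: rₚ = 800 Mm = 8e+08 m; rₐ = 1.6 Gm = 1.6e+09 m.
e = (rₐ − rₚ) / (rₐ + rₚ).
e = (1.6e+09 − 8e+08) / (1.6e+09 + 8e+08) = 8e+08 / 2.4e+09 ≈ 0.3333.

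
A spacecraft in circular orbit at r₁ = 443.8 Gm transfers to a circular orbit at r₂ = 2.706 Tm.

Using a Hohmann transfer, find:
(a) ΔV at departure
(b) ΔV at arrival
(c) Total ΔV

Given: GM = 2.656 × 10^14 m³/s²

Convert to SI: r₁ = 443.8 Gm = 4.438e+11 m; r₂ = 2.706 Tm = 2.706e+12 m.
Transfer semi-major axis: a_t = (r₁ + r₂)/2 = (4.438e+11 + 2.706e+12)/2 = 1.5749e+12 m.
Circular speeds: v₁ = √(GM/r₁) = 24.4636 m/s, v₂ = √(GM/r₂) = 9.90718 m/s.
Transfer speeds (vis-viva v² = GM(2/r − 1/a_t)): v₁ᵗ = 32.067 m/s, v₂ᵗ = 5.25917 m/s.
(a) ΔV₁ = |v₁ᵗ − v₁| ≈ 7.603 m/s = 7.603 m/s.
(b) ΔV₂ = |v₂ − v₂ᵗ| ≈ 4.648 m/s = 4.648 m/s.
(c) ΔV_total = ΔV₁ + ΔV₂ ≈ 12.25 m/s = 12.25 m/s.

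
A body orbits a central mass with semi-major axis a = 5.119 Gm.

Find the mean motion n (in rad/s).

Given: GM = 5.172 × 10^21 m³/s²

Convert to SI: a = 5.119 Gm = 5.119e+09 m.
n = √(GM / a³).
n = √(5.172e+21 / (5.119e+09)³) rad/s ≈ 0.0001964 rad/s.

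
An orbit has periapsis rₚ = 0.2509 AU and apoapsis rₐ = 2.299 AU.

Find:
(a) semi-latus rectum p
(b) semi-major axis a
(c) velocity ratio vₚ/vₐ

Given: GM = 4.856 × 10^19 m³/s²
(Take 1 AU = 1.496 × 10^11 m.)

Convert to SI: rₚ = 0.2509 AU = 3.75346e+10 m; rₐ = 2.299 AU = 3.4393e+11 m.
(a) From a = (rₚ + rₐ)/2 = 1.90733e+11 m and e = (rₐ − rₚ)/(rₐ + rₚ) = 0.803208, p = a(1 − e²) = 1.90733e+11 · (1 − (0.803208)²) ≈ 6.768e+10 m
(b) a = (rₚ + rₐ)/2 = (3.75346e+10 + 3.4393e+11)/2 ≈ 1.907e+11 m
(c) Conservation of angular momentum (rₚvₚ = rₐvₐ) gives vₚ/vₐ = rₐ/rₚ = 3.4393e+11/3.75346e+10 ≈ 9.163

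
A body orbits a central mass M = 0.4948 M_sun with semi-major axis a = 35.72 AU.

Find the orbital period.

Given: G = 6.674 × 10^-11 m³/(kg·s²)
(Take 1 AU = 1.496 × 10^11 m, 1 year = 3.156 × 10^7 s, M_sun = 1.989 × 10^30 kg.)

Convert to SI: a = 35.72 AU = 5.34371e+12 m; M = 0.4948 M_sun = 9.84157e+29 kg.
GM = G · M = 6.674e-11 · 9.84157e+29 = 6.56827e+19 m³/s².
Kepler's third law: T = 2π √(a³ / GM).
Substituting a = 5.34371e+12 m and GM = 6.56827e+19 m³/s²:
T = 2π √((5.34371e+12)³ / 6.56827e+19) s
T ≈ 9.577e+09 s = 303.4 years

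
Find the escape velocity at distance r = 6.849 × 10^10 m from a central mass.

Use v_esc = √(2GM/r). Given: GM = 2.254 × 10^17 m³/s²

Escape velocity comes from setting total energy to zero: ½v² − GM/r = 0 ⇒ v_esc = √(2GM / r).
v_esc = √(2 · 2.254e+17 / 6.849e+10) m/s ≈ 2566 m/s = 2.566 km/s.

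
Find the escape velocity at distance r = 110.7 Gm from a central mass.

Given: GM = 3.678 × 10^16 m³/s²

Convert to SI: r = 110.7 Gm = 1.107e+11 m.
Escape velocity comes from setting total energy to zero: ½v² − GM/r = 0 ⇒ v_esc = √(2GM / r).
v_esc = √(2 · 3.678e+16 / 1.107e+11) m/s ≈ 815.2 m/s = 815.2 m/s.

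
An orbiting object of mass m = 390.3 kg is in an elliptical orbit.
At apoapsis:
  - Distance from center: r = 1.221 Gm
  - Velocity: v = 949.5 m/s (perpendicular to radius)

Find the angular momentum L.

Convert to SI: r = 1.221 Gm = 1.221e+09 m.
Since v is perpendicular to r, L = m · v · r.
L = 390.3 · 949.5 · 1.221e+09 kg·m²/s ≈ 4.525e+14 kg·m²/s.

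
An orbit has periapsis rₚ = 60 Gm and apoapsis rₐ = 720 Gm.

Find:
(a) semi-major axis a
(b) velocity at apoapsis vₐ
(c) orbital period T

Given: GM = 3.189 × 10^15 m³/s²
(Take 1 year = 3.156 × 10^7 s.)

Convert to SI: rₚ = 60 Gm = 6e+10 m; rₐ = 720 Gm = 7.2e+11 m.
(a) a = (rₚ + rₐ)/2 = (6e+10 + 7.2e+11)/2 ≈ 3.9e+11 m
(b) With a = (rₚ + rₐ)/2 = 3.9e+11 m, vₐ = √(GM (2/rₐ − 1/a)) = √(3.189e+15 · (2/7.2e+11 − 1/3.9e+11)) m/s ≈ 26.1 m/s
(c) With a = (rₚ + rₐ)/2 = 3.9e+11 m, T = 2π √(a³/GM) = 2π √((3.9e+11)³/3.189e+15) s ≈ 2.71e+10 s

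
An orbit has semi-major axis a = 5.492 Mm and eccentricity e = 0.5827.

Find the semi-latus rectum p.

Convert to SI: a = 5.492 Mm = 5.492e+06 m.
p = a (1 − e²).
p = 5.492e+06 · (1 − (0.5827)²) = 5.492e+06 · 0.660461 ≈ 3.627e+06 m = 3.627 Mm.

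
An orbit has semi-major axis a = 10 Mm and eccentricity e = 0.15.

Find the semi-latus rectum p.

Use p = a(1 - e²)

Convert to SI: a = 10 Mm = 1e+07 m.
p = a (1 − e²).
p = 1e+07 · (1 − (0.15)²) = 1e+07 · 0.9775 ≈ 9.775e+06 m = 9.775 Mm.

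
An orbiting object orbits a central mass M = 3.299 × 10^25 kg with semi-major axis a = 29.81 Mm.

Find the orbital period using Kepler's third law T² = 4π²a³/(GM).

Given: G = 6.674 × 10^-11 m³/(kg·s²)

Convert to SI: a = 29.81 Mm = 2.981e+07 m.
GM = G · M = 6.674e-11 · 3.299e+25 = 2.20175e+15 m³/s².
Kepler's third law: T = 2π √(a³ / GM).
Substituting a = 2.981e+07 m and GM = 2.20175e+15 m³/s²:
T = 2π √((2.981e+07)³ / 2.20175e+15) s
T ≈ 2.179e+04 s = 6.054 hours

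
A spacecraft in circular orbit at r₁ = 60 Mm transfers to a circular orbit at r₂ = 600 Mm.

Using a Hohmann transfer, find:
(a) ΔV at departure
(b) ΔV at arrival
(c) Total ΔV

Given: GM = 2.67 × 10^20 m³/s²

Convert to SI: r₁ = 60 Mm = 6e+07 m; r₂ = 600 Mm = 6e+08 m.
Transfer semi-major axis: a_t = (r₁ + r₂)/2 = (6e+07 + 6e+08)/2 = 3.3e+08 m.
Circular speeds: v₁ = √(GM/r₁) = 2.1095e+06 m/s, v₂ = √(GM/r₂) = 667083 m/s.
Transfer speeds (vis-viva v² = GM(2/r − 1/a_t)): v₁ᵗ = 2.84445e+06 m/s, v₂ᵗ = 284445 m/s.
(a) ΔV₁ = |v₁ᵗ − v₁| ≈ 7.35e+05 m/s = 735 km/s.
(b) ΔV₂ = |v₂ − v₂ᵗ| ≈ 3.826e+05 m/s = 382.6 km/s.
(c) ΔV_total = ΔV₁ + ΔV₂ ≈ 1.118e+06 m/s = 1118 km/s.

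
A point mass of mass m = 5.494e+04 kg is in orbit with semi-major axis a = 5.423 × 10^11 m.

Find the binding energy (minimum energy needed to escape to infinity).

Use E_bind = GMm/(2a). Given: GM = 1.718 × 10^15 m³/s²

Total orbital energy is E = −GMm/(2a); binding energy is E_bind = −E = GMm/(2a).
E_bind = 1.718e+15 · 5.494e+04 / (2 · 5.423e+11) J ≈ 8.702e+07 J = 87.02 MJ.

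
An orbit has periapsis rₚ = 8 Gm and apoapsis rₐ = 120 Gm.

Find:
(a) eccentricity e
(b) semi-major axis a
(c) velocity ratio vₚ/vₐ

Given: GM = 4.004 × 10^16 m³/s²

Convert to SI: rₚ = 8 Gm = 8e+09 m; rₐ = 120 Gm = 1.2e+11 m.
(a) e = (rₐ − rₚ)/(rₐ + rₚ) = (1.2e+11 − 8e+09)/(1.2e+11 + 8e+09) ≈ 0.875
(b) a = (rₚ + rₐ)/2 = (8e+09 + 1.2e+11)/2 ≈ 6.4e+10 m
(c) Conservation of angular momentum (rₚvₚ = rₐvₐ) gives vₚ/vₐ = rₐ/rₚ = 1.2e+11/8e+09 ≈ 15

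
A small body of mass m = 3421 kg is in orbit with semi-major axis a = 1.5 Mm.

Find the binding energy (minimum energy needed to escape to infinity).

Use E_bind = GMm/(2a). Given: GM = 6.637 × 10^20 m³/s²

Convert to SI: a = 1.5 Mm = 1.5e+06 m.
Total orbital energy is E = −GMm/(2a); binding energy is E_bind = −E = GMm/(2a).
E_bind = 6.637e+20 · 3421 / (2 · 1.5e+06) J ≈ 7.568e+17 J = 756.8 PJ.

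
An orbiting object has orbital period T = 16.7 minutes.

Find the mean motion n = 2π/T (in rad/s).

Convert to SI: T = 16.7 minutes = 1002 s.
n = 2π / T.
n = 2π / 1002 s ≈ 0.006271 rad/s.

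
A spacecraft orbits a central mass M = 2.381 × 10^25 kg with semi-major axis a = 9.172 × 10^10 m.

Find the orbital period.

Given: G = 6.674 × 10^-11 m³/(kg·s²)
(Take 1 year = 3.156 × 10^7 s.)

GM = G · M = 6.674e-11 · 2.381e+25 = 1.58908e+15 m³/s².
Kepler's third law: T = 2π √(a³ / GM).
Substituting a = 9.172e+10 m and GM = 1.58908e+15 m³/s²:
T = 2π √((9.172e+10)³ / 1.58908e+15) s
T ≈ 4.378e+09 s = 138.7 years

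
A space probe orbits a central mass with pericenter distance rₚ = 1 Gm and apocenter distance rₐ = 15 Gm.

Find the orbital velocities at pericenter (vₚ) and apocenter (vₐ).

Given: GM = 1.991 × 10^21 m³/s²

Convert to SI: rₚ = 1 Gm = 1e+09 m; rₐ = 15 Gm = 1.5e+10 m.
Use the vis-viva equation v² = GM(2/r − 1/a) with a = (rₚ + rₐ)/2 = (1e+09 + 1.5e+10)/2 = 8e+09 m.
vₚ = √(GM · (2/rₚ − 1/a)) = √(1.991e+21 · (2/1e+09 − 1/8e+09)) m/s ≈ 1.932e+06 m/s = 1932 km/s.
vₐ = √(GM · (2/rₐ − 1/a)) = √(1.991e+21 · (2/1.5e+10 − 1/8e+09)) m/s ≈ 1.288e+05 m/s = 128.8 km/s.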